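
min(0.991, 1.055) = 0.991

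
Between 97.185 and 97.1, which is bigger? 97.185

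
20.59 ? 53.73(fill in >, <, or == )<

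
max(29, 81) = 81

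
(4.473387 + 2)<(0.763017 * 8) False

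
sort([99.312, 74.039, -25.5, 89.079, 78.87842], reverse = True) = [99.312, 89.079, 78.87842, 74.039, -25.5]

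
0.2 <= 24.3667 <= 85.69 True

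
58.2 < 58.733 True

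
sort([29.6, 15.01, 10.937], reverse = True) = [29.6, 15.01, 10.937]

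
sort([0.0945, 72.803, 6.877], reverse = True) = [72.803, 6.877, 0.0945]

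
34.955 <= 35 True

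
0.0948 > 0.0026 True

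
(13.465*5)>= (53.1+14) True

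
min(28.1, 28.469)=28.1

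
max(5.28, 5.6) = 5.6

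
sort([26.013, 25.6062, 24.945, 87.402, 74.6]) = [24.945, 25.6062, 26.013, 74.6, 87.402]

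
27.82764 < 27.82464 False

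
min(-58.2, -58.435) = -58.435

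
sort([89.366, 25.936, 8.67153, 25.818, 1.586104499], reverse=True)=[89.366, 25.936, 25.818, 8.67153, 1.586104499]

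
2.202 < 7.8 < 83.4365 True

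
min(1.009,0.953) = 0.953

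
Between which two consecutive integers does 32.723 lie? 32 and 33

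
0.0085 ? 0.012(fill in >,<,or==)<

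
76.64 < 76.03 False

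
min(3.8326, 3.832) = 3.832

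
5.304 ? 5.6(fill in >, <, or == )<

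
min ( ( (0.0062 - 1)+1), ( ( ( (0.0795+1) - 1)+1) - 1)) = 0.0062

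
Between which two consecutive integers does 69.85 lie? 69 and 70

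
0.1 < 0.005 False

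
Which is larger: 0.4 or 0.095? 0.4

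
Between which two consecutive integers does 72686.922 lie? 72686 and 72687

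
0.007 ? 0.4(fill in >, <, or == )<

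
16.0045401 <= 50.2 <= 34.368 False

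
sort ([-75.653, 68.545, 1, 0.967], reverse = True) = [68.545, 1, 0.967, -75.653]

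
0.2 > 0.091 True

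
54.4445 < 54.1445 False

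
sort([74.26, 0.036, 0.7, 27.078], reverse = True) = [74.26, 27.078, 0.7, 0.036]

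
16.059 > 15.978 True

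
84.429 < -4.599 False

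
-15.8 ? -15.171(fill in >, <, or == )<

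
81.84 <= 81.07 False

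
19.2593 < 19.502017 True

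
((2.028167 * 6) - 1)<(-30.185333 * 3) False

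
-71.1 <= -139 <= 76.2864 False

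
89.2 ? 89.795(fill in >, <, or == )<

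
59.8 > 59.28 True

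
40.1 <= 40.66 True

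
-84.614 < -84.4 True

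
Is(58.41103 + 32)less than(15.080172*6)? Yes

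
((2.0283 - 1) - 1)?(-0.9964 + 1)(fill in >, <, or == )>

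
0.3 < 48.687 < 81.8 True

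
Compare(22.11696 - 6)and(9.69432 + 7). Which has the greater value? (9.69432 + 7)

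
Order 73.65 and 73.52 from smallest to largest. 73.52, 73.65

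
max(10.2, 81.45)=81.45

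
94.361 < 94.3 False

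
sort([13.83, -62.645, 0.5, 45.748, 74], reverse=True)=[74, 45.748, 13.83, 0.5, -62.645]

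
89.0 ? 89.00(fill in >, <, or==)==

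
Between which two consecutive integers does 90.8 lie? 90 and 91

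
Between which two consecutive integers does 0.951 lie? 0 and 1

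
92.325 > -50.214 True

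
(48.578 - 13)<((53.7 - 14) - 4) True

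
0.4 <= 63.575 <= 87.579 True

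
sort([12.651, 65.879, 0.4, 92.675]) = [0.4, 12.651, 65.879, 92.675]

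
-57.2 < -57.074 True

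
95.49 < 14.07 False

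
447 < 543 True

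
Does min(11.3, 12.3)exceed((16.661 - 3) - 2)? No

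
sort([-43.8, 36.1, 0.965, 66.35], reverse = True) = [66.35, 36.1, 0.965, -43.8]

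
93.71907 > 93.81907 False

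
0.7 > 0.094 True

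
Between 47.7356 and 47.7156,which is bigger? 47.7356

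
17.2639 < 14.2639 False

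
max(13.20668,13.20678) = 13.20678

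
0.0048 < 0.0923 True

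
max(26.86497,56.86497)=56.86497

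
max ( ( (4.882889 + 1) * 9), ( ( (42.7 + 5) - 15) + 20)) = 52.946001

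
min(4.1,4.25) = 4.1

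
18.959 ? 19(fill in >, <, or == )<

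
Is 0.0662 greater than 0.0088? Yes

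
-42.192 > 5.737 False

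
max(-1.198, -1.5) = -1.198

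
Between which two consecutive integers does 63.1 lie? 63 and 64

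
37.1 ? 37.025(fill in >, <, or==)>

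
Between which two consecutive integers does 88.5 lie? 88 and 89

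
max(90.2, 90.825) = 90.825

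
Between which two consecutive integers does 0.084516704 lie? 0 and 1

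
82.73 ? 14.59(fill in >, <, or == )>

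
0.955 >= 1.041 False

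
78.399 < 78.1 False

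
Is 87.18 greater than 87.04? Yes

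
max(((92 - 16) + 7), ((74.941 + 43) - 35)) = 83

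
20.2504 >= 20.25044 False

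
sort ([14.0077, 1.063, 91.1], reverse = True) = [91.1, 14.0077, 1.063]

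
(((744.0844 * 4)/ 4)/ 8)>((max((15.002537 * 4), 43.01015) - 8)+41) True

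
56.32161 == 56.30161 False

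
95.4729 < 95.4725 False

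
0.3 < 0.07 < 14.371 False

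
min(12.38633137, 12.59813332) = 12.38633137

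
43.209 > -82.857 True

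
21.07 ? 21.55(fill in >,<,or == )<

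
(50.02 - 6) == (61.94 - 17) False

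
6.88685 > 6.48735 True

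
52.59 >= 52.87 False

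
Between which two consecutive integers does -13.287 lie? -14 and -13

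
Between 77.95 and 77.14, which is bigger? 77.95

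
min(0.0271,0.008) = 0.008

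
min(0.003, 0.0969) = 0.003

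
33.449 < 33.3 False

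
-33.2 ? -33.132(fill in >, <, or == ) <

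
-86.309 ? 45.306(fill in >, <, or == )<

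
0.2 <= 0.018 False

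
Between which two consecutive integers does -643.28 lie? -644 and -643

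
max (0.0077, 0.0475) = 0.0475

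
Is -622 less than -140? Yes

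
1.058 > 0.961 True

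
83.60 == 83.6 True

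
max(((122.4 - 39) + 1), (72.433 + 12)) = 84.433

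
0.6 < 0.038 False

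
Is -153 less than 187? Yes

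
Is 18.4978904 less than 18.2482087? No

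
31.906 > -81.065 True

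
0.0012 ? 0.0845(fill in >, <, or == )<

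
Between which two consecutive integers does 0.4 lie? 0 and 1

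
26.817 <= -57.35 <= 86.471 False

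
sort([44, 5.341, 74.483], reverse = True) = [74.483, 44, 5.341]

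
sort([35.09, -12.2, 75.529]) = [-12.2, 35.09, 75.529]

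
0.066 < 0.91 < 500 True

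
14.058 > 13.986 True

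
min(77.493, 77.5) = 77.493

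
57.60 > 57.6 False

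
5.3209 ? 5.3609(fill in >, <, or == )<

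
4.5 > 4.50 False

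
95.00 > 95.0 False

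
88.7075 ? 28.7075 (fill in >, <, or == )>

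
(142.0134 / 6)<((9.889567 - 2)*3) False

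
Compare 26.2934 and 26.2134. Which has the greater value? 26.2934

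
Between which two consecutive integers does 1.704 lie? 1 and 2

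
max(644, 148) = 644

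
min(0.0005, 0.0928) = 0.0005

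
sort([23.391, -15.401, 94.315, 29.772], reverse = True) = [94.315, 29.772, 23.391, -15.401]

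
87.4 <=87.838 True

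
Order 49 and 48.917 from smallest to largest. 48.917, 49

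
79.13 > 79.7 False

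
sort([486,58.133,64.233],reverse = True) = [486,64.233,58.133]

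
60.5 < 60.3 False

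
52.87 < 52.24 False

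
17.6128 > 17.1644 True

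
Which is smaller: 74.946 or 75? 74.946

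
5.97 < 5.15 False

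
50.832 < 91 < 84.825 False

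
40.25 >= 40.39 False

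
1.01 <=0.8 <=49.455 False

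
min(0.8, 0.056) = 0.056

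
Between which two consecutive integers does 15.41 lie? 15 and 16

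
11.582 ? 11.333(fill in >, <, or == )>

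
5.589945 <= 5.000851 False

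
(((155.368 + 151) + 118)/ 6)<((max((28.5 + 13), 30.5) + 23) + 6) False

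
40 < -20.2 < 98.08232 False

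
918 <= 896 False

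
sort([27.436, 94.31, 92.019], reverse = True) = [94.31, 92.019, 27.436]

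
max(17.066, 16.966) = 17.066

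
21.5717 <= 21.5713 False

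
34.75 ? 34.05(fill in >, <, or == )>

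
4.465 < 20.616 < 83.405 True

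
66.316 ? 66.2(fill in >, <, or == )>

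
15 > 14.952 True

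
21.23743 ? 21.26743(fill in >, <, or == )<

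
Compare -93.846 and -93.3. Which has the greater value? -93.3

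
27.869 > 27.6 True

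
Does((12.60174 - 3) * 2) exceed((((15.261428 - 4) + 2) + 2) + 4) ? No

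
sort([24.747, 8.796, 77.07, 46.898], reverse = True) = [77.07, 46.898, 24.747, 8.796]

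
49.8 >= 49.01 True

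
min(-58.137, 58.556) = -58.137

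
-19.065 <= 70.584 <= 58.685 False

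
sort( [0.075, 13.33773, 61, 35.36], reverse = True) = [61, 35.36, 13.33773, 0.075]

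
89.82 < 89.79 False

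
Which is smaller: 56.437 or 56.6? 56.437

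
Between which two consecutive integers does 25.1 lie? 25 and 26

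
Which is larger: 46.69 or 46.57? 46.69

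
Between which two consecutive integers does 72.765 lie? 72 and 73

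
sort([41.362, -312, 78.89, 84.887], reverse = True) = [84.887, 78.89, 41.362, -312]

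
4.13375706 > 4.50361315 False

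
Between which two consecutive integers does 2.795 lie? 2 and 3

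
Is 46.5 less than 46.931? Yes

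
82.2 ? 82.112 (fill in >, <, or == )>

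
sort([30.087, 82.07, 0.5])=[0.5, 30.087, 82.07]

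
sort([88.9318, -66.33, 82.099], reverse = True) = [88.9318, 82.099, -66.33]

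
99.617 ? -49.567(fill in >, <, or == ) >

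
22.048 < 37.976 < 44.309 True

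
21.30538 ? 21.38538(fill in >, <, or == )<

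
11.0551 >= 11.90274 False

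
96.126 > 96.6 False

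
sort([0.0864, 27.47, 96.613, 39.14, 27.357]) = [0.0864, 27.357, 27.47, 39.14, 96.613]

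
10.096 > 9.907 True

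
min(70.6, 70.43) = 70.43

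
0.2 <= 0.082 False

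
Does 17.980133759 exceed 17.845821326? Yes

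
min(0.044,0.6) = 0.044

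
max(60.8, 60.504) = 60.8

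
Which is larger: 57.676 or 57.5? 57.676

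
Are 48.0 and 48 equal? Yes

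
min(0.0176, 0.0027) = 0.0027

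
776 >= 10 True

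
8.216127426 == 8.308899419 False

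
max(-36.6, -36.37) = -36.37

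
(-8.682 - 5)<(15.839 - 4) True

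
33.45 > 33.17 True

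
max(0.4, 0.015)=0.4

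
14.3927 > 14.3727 True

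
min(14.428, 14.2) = 14.2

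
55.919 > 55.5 True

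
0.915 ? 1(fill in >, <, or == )<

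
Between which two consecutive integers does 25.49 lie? 25 and 26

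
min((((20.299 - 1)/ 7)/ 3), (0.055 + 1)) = 0.919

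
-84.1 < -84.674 False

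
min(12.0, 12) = 12.0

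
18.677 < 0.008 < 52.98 False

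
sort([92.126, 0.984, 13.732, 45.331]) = [0.984, 13.732, 45.331, 92.126]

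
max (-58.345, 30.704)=30.704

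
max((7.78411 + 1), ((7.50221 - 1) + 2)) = 8.78411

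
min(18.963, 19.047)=18.963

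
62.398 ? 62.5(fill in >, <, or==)<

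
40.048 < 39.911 False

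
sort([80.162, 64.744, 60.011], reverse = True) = [80.162, 64.744, 60.011]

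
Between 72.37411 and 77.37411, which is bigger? 77.37411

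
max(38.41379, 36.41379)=38.41379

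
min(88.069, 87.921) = 87.921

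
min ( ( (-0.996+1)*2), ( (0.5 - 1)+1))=0.008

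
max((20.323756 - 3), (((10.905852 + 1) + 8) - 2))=17.905852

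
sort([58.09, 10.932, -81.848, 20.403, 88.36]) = [-81.848, 10.932, 20.403, 58.09, 88.36]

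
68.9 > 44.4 True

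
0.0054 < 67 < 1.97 False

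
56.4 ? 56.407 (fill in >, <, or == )<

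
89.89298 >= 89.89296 True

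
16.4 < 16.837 True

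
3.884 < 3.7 False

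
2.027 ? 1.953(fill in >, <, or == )>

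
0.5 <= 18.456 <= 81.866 True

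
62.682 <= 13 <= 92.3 False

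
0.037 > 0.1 False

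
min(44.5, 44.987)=44.5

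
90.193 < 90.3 True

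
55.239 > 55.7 False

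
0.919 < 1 True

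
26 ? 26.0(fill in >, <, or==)==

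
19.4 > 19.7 False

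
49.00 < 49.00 False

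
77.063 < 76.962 False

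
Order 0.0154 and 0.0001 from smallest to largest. 0.0001, 0.0154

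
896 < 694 False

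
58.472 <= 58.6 True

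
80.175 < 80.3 True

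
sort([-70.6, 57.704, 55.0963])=[-70.6, 55.0963, 57.704]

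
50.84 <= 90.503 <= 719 True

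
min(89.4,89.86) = 89.4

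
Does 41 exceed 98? No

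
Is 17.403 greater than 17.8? No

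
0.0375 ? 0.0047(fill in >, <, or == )>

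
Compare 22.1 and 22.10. They are equal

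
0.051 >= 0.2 False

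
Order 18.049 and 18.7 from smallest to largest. 18.049, 18.7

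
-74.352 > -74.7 True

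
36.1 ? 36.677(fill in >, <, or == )<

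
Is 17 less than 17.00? No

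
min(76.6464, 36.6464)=36.6464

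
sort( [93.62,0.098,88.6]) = [0.098,88.6,93.62]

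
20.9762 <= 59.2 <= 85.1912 True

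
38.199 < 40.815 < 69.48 True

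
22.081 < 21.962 False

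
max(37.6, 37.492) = 37.6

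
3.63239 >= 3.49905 True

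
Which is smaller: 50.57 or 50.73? 50.57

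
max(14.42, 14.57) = 14.57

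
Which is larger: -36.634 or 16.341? 16.341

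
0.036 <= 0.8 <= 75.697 True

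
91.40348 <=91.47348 True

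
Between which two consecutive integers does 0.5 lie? 0 and 1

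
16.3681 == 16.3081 False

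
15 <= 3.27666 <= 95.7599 False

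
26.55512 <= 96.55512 True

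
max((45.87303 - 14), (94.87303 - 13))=81.87303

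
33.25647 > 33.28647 False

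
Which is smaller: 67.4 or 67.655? 67.4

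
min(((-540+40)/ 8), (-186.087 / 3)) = -62.5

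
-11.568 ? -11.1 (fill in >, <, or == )<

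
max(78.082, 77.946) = 78.082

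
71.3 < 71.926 True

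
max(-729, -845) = -729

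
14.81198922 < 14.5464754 False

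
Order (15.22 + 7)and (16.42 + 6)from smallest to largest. (15.22 + 7), (16.42 + 6)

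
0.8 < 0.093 False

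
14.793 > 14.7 True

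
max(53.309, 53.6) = 53.6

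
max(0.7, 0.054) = 0.7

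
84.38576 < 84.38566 False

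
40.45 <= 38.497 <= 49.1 False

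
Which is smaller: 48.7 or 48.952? 48.7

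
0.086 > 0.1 False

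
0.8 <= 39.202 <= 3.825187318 False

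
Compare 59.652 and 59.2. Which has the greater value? 59.652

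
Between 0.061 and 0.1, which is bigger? 0.1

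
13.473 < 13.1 False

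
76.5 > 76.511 False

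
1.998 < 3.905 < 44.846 True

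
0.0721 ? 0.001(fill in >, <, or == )>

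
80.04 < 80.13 True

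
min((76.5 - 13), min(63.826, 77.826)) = 63.5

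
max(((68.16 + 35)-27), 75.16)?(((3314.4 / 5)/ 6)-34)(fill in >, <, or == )<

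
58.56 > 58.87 False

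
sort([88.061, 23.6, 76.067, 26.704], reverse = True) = [88.061, 76.067, 26.704, 23.6]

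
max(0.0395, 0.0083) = 0.0395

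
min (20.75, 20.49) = 20.49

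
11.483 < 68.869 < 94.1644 True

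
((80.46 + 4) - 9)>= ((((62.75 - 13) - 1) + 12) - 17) True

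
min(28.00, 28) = 28.00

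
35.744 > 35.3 True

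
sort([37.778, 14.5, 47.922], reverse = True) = [47.922, 37.778, 14.5]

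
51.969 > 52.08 False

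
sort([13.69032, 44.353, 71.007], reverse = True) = [71.007, 44.353, 13.69032]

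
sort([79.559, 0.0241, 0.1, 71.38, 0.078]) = [0.0241, 0.078, 0.1, 71.38, 79.559]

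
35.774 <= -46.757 False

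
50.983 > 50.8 True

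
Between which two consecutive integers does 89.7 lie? 89 and 90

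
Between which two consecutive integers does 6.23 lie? 6 and 7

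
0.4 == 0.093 False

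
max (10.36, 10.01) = 10.36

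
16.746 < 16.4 False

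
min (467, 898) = 467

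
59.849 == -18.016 False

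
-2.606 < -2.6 True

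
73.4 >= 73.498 False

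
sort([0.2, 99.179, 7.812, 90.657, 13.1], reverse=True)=[99.179, 90.657, 13.1, 7.812, 0.2]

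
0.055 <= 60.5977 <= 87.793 True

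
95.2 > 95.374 False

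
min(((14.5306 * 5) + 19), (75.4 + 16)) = 91.4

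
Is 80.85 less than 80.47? No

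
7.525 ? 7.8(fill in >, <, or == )<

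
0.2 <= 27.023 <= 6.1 False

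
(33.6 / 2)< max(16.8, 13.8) False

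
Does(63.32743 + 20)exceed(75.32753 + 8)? No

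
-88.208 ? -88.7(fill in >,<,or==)>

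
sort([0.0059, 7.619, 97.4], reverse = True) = [97.4, 7.619, 0.0059]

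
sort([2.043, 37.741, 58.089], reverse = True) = [58.089, 37.741, 2.043]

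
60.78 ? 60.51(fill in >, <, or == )>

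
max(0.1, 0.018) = 0.1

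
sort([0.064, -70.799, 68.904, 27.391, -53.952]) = [-70.799, -53.952, 0.064, 27.391, 68.904]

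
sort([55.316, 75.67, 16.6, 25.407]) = [16.6, 25.407, 55.316, 75.67]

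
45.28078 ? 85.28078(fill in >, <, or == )<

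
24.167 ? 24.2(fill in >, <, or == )<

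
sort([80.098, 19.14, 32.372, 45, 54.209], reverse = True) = [80.098, 54.209, 45, 32.372, 19.14]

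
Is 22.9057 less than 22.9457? Yes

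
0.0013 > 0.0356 False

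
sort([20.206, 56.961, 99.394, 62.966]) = [20.206, 56.961, 62.966, 99.394]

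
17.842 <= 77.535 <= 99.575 True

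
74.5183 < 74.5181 False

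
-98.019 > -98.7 True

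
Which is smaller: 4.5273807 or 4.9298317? 4.5273807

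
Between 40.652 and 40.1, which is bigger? 40.652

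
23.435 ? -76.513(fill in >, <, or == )>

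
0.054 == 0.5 False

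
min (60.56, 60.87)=60.56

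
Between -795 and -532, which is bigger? -532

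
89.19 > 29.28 True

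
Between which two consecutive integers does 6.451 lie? 6 and 7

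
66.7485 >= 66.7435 True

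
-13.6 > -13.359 False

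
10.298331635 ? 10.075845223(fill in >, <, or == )>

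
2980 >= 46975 False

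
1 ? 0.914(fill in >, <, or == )>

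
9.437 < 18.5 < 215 True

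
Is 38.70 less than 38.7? No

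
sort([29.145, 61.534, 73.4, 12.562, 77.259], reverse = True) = [77.259, 73.4, 61.534, 29.145, 12.562]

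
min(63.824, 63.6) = 63.6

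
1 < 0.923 False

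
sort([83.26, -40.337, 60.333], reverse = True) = [83.26, 60.333, -40.337]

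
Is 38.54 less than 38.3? No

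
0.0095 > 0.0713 False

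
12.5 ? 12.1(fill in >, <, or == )>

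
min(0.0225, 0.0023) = 0.0023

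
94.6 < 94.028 False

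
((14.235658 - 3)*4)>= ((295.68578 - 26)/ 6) False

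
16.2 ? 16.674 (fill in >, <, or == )<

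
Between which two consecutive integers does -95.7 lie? -96 and -95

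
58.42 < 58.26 False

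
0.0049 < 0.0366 True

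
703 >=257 True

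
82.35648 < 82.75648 True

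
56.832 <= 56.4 False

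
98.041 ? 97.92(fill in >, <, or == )>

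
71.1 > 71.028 True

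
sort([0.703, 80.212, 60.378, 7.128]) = [0.703, 7.128, 60.378, 80.212]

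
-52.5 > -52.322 False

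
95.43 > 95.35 True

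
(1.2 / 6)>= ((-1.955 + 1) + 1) True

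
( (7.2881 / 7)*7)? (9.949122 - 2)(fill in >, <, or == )<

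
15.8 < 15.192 False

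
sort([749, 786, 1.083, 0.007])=[0.007, 1.083, 749, 786]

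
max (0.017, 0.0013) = 0.017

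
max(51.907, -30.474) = 51.907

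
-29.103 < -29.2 False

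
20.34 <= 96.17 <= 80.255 False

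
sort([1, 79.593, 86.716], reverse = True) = [86.716, 79.593, 1]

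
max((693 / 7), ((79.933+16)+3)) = 99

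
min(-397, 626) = -397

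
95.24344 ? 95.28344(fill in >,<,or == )<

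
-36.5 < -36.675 False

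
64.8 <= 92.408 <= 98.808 True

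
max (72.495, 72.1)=72.495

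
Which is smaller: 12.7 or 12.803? 12.7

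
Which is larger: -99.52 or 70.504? 70.504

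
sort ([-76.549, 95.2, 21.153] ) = [-76.549, 21.153, 95.2]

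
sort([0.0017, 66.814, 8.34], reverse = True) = [66.814, 8.34, 0.0017]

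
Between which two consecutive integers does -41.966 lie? -42 and -41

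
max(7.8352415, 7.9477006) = 7.9477006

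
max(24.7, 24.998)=24.998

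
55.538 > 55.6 False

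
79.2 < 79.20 False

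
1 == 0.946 False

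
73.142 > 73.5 False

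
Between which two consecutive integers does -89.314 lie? -90 and -89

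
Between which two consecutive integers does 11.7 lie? 11 and 12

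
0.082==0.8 False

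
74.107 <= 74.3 True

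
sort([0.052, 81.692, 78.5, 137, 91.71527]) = [0.052, 78.5, 81.692, 91.71527, 137]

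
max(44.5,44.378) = 44.5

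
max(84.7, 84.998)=84.998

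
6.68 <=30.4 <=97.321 True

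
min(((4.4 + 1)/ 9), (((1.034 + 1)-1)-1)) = 0.034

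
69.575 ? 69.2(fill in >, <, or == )>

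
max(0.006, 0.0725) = 0.0725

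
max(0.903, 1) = 1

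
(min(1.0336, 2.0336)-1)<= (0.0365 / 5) False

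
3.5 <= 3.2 False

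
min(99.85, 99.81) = 99.81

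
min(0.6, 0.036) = 0.036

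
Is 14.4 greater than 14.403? No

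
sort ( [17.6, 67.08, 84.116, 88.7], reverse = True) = [88.7, 84.116, 67.08, 17.6]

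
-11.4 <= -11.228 True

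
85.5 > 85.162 True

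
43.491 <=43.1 False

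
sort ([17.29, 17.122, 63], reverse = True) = [63, 17.29, 17.122]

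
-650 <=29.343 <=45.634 True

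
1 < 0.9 False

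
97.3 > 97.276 True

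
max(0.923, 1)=1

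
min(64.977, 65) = 64.977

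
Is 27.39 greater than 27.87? No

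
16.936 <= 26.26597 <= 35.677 True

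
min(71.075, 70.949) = 70.949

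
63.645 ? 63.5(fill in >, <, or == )>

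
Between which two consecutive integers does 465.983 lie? 465 and 466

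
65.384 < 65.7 True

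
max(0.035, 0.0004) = 0.035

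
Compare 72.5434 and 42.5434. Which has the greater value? 72.5434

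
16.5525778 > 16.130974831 True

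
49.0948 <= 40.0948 False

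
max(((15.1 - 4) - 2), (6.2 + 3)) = 9.2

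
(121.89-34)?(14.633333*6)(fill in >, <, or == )>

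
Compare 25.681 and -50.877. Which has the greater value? 25.681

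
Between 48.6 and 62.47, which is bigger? 62.47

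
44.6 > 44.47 True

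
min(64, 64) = 64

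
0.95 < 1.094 True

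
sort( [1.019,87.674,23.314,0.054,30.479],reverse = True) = [87.674,30.479,23.314,1.019,0.054]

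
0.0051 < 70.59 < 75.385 True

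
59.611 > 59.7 False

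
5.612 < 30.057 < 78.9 True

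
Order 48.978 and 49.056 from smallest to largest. 48.978, 49.056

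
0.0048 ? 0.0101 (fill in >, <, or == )<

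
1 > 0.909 True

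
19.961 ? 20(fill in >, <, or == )<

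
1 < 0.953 False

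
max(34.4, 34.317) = 34.4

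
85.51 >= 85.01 True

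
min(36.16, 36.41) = 36.16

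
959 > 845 True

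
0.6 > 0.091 True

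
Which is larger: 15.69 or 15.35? 15.69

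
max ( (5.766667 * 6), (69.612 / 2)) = 34.806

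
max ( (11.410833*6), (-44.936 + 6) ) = 68.464998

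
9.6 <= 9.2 False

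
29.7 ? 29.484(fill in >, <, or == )>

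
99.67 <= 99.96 True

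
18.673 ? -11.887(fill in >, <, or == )>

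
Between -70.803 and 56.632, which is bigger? 56.632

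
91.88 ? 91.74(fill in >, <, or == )>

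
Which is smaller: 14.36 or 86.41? 14.36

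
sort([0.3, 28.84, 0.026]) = [0.026, 0.3, 28.84]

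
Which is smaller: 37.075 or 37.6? 37.075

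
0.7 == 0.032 False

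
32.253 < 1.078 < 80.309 False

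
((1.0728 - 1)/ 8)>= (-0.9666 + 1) False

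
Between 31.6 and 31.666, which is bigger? 31.666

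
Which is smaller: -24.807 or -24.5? -24.807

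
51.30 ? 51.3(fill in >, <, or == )==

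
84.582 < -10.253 False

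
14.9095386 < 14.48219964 False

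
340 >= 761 False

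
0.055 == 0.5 False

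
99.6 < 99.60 False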